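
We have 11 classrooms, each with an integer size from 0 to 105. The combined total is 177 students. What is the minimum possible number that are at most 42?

7

Each value above 42 is at least 43, contributing at least 43 − 0 = 43 above the floor 0.
The sum exceeds the floor total 0 by 177, so at most ⌊177/43⌋ = 4 exceed 42, and at least 7 are ≤ 42.
Exactly 7 works: 7 values at 0 and 4 at 43 total 172; raise one of the low values by 5 (still ≤ 42) to hit 177.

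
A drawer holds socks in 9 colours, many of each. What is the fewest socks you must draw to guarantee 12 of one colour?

You could draw 11 of every colour without reaching 12 of any — 99 in all.
One more forces 12 of some colour, so 99 + 1 = 100.

100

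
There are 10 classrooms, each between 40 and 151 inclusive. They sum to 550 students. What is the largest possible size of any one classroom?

Maximizing one value means minimizing the remaining 9.
The other 9 contribute at least 9 × 40 = 360, leaving at most 550 − 360 = 190.
But each classroom is capped at 151, so the maximum is 151.
Achievable: one at 151 and the other 9 totalling 399, which fits since 9 × 40 ≤ 399 ≤ 9 × 151.

151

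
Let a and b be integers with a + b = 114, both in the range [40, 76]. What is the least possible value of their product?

ab = a(114 − a) is concave in a, so over [40, 74] it is minimized at an endpoint.
The extreme feasible split is a = 40, b = 74, giving ab = 2960.

2960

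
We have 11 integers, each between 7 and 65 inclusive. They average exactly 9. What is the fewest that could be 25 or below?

10

The total is 11 × 9 = 99.
Each value above 25 is at least 26, contributing at least 26 − 7 = 19 above the floor 7.
The sum exceeds the floor total 77 by 22, so at most ⌊22/19⌋ = 1 exceed 25, and at least 10 are ≤ 25.
Exactly 10 works: 10 values at 7 and 1 at 26 total 96; raise one of the low values by 3 (still ≤ 25) to hit 99.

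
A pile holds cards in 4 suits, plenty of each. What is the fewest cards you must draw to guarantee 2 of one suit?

5

You could draw 1 of every suit without reaching 2 of any — 4 in all.
One more forces 2 of some suit, so 4 + 1 = 5.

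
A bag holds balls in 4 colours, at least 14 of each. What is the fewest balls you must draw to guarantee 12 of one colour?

In the worst case you draw 11 of each of the 4 colours: 4 × 11 = 44.
One more forces 12 of some colour, so 44 + 1 = 45.

45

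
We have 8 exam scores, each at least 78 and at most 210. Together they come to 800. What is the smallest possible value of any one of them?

78

To make one score as small as possible, make the other 7 as large as possible.
The other 7 can take up 7 × 210 = 1470 ≥ 800 − 78, so one score can sit at its floor of 78.
Achievable: one at 78 and the other 7 totalling 722, which fits since 7 × 78 ≤ 722 ≤ 7 × 210.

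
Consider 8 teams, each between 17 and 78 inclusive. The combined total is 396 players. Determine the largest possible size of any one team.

78

Maximizing one value means minimizing the remaining 7.
The other 7 contribute at least 7 × 17 = 119, leaving at most 396 − 119 = 277.
But each team is capped at 78, so the maximum is 78.
Achievable: one at 78 and the other 7 totalling 318, which fits since 7 × 17 ≤ 318 ≤ 7 × 78.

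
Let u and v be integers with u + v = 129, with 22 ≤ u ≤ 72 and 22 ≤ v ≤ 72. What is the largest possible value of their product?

4160

For a fixed sum, the product uv is largest when u and v are as close as possible.
Taking u = 64 and v = 65 (both in [22, 72]) gives uv = 4160.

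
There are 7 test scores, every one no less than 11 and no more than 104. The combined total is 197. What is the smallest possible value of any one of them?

11

To make one score as small as possible, make the other 6 as large as possible.
The other 6 can take up 6 × 104 = 624 ≥ 197 − 11, so one score can sit at its floor of 11.
Achievable: one at 11 and the other 6 totalling 186, which fits since 6 × 11 ≤ 186 ≤ 6 × 104.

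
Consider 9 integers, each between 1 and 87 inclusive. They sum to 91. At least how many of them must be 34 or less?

7

Let j be the number exceeding 34. Then the total is ≥ 35·j + 1·(9 − j) = 9 + 34j.
So 34j ≤ 82 and j ≤ 2; hence at least 9 − 2 = 7 are ≤ 34.
Exactly 7 works: 7 values at 1 and 2 at 35 total 77; raise one of the low values by 14 (still ≤ 34) to hit 91.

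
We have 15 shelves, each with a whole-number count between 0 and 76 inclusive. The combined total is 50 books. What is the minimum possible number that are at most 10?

11

Let j be the number exceeding 10. Then the total is ≥ 11·j + 0·(15 − j) = 0 + 11j.
So 11j ≤ 50 and j ≤ 4; hence at least 15 − 4 = 11 are ≤ 10.
Exactly 11 works: 11 values at 0 and 4 at 11 total 44; raise one of the low values by 6 (still ≤ 10) to hit 50.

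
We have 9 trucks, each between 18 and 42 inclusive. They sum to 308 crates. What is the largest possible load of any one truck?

42

Maximizing one value means minimizing the remaining 8.
The other 8 contribute at least 8 × 18 = 144, leaving at most 308 − 144 = 164.
But each truck is capped at 42, so the maximum is 42.
Achievable: one at 42 and the other 8 totalling 266, which fits since 8 × 18 ≤ 266 ≤ 8 × 42.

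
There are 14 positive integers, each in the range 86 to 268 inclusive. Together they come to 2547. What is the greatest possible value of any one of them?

Maximizing one value means minimizing the remaining 13.
The other 13 contribute at least 13 × 86 = 1118, leaving at most 2547 − 1118 = 1429.
But each integer is capped at 268, so the maximum is 268.
Achievable: one at 268 and the other 13 totalling 2279, which fits since 13 × 86 ≤ 2279 ≤ 13 × 268.

268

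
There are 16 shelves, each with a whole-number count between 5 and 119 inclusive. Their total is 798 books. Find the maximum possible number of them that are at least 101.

7

With k values at 101 or above and the rest at least 5, the sum is at least 80 + 96k.
Since the sum is 798, we need 96k ≤ 718, i.e. k ≤ 7.
k = 7 is achieved by 7 values at 101 and 9 at 5, total 752; add 46 to one value (staying below 101) to reach 798.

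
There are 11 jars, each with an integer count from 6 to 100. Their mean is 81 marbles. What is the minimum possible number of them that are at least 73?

The total is 11 × 81 = 891.
Suppose at most 11 − j of them reach 73; then j values are ≤ 72 and the rest ≤ 100.
The total is then ≤ 72·j + 100·(11 − j) = 1100 − 28j. For this to be ≥ 891 we need j ≤ 7, so at least 11 − 7 = 4 must reach 73.
Exactly 4 works: 4 values at 100 and 7 at 72 total 904; lower one of the high values by 13 (still ≥ 73) to hit 891.

4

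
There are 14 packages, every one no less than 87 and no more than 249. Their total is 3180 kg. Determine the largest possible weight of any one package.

249

Maximizing one value means minimizing the remaining 13.
The other 13 contribute at least 13 × 87 = 1131, leaving at most 3180 − 1131 = 2049.
But each package is capped at 249, so the maximum is 249.
Achievable: one at 249 and the other 13 totalling 2931, which fits since 13 × 87 ≤ 2931 ≤ 13 × 249.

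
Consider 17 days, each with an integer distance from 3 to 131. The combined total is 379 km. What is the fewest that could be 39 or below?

9

Each value above 39 is at least 40, contributing at least 40 − 3 = 37 above the floor 3.
The sum exceeds the floor total 51 by 328, so at most ⌊328/37⌋ = 8 exceed 39, and at least 9 are ≤ 39.
Exactly 9 works: 9 values at 3 and 8 at 40 total 347; raise one of the low values by 32 (still ≤ 39) to hit 379.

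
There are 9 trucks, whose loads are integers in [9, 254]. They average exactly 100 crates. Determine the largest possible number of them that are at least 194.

4

The total is 9 × 100 = 900.
If k of the values are ≥ 194, the total is ≥ 194k + 9(9 − k).
Setting 194k + 9(9 − k) ≤ 900 gives 185k ≤ 819, so k ≤ 4.
k = 4 is achieved by 4 values at 194 and 5 at 9, total 821; add 79 to one value (staying below 194) to reach 900.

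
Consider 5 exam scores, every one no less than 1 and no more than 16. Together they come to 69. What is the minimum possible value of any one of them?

To make one score as small as possible, make the other 4 as large as possible.
The other 4 contribute at most 4 × 16 = 64, leaving at least 69 − 64 = 5.
Since 5 ≥ 1, this is achievable: one at 5 and 4 at 16.

5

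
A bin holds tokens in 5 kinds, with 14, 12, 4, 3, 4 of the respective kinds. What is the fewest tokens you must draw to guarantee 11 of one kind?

32

In the worst case you take as many as possible of each kind without reaching 11: 10 + 10 + 4 + 3 + 4 = 31.
The next one must give 11 of some kind, so 31 + 1 = 32.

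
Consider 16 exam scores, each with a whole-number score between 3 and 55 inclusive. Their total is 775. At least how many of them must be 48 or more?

Suppose at most 16 − j of them reach 48; then j values are ≤ 47 and the rest ≤ 55.
The total is then ≤ 47·j + 55·(16 − j) = 880 − 8j. For this to be ≥ 775 we need j ≤ 13, so at least 16 − 13 = 3 must reach 48.
Exactly 3 works: 3 values at 55 and 13 at 47 total 776; lower one of the high values by 1 (still ≥ 48) to hit 775.

3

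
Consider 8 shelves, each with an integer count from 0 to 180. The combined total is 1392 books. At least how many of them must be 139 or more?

Each value short of 139 is at most 138, costing at least 180 − 138 = 42 against the maximum total of 1440.
We can afford to lose at most 1440 − 1392 = 48, so at most ⌊48/42⌋ = 1 fall short, and at least 7 are ≥ 139.
Exactly 7 works: 7 values at 180 and 1 at 138 total 1398; lower one of the high values by 6 (still ≥ 139) to hit 1392.

7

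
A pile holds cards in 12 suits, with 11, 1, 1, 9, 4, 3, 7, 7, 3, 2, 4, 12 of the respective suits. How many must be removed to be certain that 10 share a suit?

In the worst case you take as many as possible of each suit without reaching 10: 9 + 1 + 1 + 9 + 4 + 3 + 7 + 7 + 3 + 2 + 4 + 9 = 59.
The next one must give 10 of some suit, so 59 + 1 = 60.

60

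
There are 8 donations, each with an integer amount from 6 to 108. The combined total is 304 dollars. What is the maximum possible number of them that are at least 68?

With k values at 68 or above and the rest at least 6, the sum is at least 48 + 62k.
Since the sum is 304, we need 62k ≤ 256, i.e. k ≤ 4.
k = 4 is achieved by 4 values at 68 and 4 at 6, total 296; add 8 to one value (staying below 68) to reach 304.

4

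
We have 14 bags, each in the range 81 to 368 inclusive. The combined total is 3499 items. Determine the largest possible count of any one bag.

To make one bag as large as possible, make the other 13 as small as possible.
The other 13 contribute at least 13 × 81 = 1053, leaving at most 3499 − 1053 = 2446.
But each bag is capped at 368, so the maximum is 368.
Achievable: one at 368 and the other 13 totalling 3131, which fits since 13 × 81 ≤ 3131 ≤ 13 × 368.

368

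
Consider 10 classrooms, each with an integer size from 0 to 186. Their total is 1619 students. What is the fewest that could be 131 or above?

Each value short of 131 is at most 130, costing at least 186 − 130 = 56 against the maximum total of 1860.
We can afford to lose at most 1860 − 1619 = 241, so at most ⌊241/56⌋ = 4 fall short, and at least 6 are ≥ 131.
Exactly 6 works: 6 values at 186 and 4 at 130 total 1636; lower one of the high values by 17 (still ≥ 131) to hit 1619.

6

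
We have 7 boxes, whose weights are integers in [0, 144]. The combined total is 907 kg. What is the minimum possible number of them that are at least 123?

3

Suppose at most 7 − j of them reach 123; then j values are ≤ 122 and the rest ≤ 144.
The total is then ≤ 122·j + 144·(7 − j) = 1008 − 22j. For this to be ≥ 907 we need j ≤ 4, so at least 7 − 4 = 3 must reach 123.
Exactly 3 works: 3 values at 144 and 4 at 122 total 920; lower one of the high values by 13 (still ≥ 123) to hit 907.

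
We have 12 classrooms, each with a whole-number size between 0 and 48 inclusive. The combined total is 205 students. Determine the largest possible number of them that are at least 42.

4

With k values at 42 or above and the rest at least 0, the sum is at least 0 + 42k.
Since the sum is 205, we need 42k ≤ 205, i.e. k ≤ 4.
k = 4 is achieved by 4 values at 42 and 8 at 0, total 168; add 37 to one value (staying below 42) to reach 205.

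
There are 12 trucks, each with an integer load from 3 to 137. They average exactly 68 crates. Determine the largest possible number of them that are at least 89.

9

The total is 12 × 68 = 816.
If k of the values are ≥ 89, the total is ≥ 89k + 3(12 − k).
Setting 89k + 3(12 − k) ≤ 816 gives 86k ≤ 780, so k ≤ 9.
k = 9 is achieved by 9 values at 89 and 3 at 3, total 810; add 6 to one value (staying below 89) to reach 816.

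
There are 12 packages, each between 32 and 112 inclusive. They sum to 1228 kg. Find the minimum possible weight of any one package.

32

To make one package as small as possible, make the other 11 as large as possible.
The other 11 can take up 11 × 112 = 1232 ≥ 1228 − 32, so one package can sit at its floor of 32.
Achievable: one at 32 and the other 11 totalling 1196, which fits since 11 × 32 ≤ 1196 ≤ 11 × 112.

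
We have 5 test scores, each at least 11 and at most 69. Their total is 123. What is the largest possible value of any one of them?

69

Maximizing one value means minimizing the remaining 4.
The other 4 contribute at least 4 × 11 = 44, leaving at most 123 − 44 = 79.
But each score is capped at 69, so the maximum is 69.
Achievable: one at 69 and the other 4 totalling 54, which fits since 4 × 11 ≤ 54 ≤ 4 × 69.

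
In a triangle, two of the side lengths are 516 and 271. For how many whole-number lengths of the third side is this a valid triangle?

The triangle inequality gives |516 − 271| < c < 516 + 271, i.e. 245 < c < 787.
So c can be any integer from 246 to 786: 541 values.

541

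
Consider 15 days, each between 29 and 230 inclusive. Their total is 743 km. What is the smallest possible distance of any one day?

To make one day as small as possible, make the other 14 as large as possible.
The other 14 can take up 14 × 230 = 3220 ≥ 743 − 29, so one day can sit at its floor of 29.
Achievable: one at 29 and the other 14 totalling 714, which fits since 14 × 29 ≤ 714 ≤ 14 × 230.

29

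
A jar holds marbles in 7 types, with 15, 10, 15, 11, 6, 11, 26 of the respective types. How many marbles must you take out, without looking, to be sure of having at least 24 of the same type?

In the worst case you take as many as possible of each type without reaching 24: 15 + 10 + 15 + 11 + 6 + 11 + 23 = 91.
The next one must give 24 of some type, so 91 + 1 = 92.

92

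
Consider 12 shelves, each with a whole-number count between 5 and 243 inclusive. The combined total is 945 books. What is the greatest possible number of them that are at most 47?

10

Suppose k of them are at most 47. Those contribute at most 47 each and the rest at most 243 each.
So the total is at most 47k + 243(12 − k) = 2916 − 196k. This must still be ≥ 945, so k ≤ 10.
k = 10 is achieved by 10 values at 47 and 2 at 243, total 956; lower one of the 243's by 11 (still > 47) to reach 945.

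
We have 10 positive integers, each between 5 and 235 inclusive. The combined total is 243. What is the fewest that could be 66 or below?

7

Let j be the number exceeding 66. Then the total is ≥ 67·j + 5·(10 − j) = 50 + 62j.
So 62j ≤ 193 and j ≤ 3; hence at least 10 − 3 = 7 are ≤ 66.
Exactly 7 works: 7 values at 5 and 3 at 67 total 236; raise one of the low values by 7 (still ≤ 66) to hit 243.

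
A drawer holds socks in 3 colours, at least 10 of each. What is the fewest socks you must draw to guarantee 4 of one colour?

10

You could draw 3 of every colour without reaching 4 of any — 9 in all.
One more forces 4 of some colour, so 9 + 1 = 10.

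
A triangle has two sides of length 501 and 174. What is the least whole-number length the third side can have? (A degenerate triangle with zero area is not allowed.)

The third side must exceed |501 − 174| = 327.
The smallest integer above 327 is 328.

328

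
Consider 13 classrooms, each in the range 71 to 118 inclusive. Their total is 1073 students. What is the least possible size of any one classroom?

71

Minimizing one value means maximizing the remaining 12.
The other 12 can take up 12 × 118 = 1416 ≥ 1073 − 71, so one classroom can sit at its floor of 71.
Achievable: one at 71 and the other 12 totalling 1002, which fits since 12 × 71 ≤ 1002 ≤ 12 × 118.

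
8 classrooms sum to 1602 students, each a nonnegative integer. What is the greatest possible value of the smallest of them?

200

The 8 values sum to 1602, so their minimum is at most ⌊1602/8⌋ = 200.
Achievable: 6 of them at 200 and 2 at 201 total 1602.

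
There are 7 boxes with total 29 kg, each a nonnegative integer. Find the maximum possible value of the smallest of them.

If every one of the 7 were at least 5, the total would be at least 7 × 5 = 35 > 29.
Equality holds with 6 values of 4 and 1 value of 5.

4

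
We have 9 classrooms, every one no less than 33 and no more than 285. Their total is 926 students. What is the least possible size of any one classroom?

To make one classroom as small as possible, make the other 8 as large as possible.
The other 8 can take up 8 × 285 = 2280 ≥ 926 − 33, so one classroom can sit at its floor of 33.
Achievable: one at 33 and the other 8 totalling 893, which fits since 8 × 33 ≤ 893 ≤ 8 × 285.

33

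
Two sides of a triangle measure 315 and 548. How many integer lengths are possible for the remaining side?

629

The triangle inequality gives |315 − 548| < c < 315 + 548, i.e. 233 < c < 863.
So c can be any integer from 234 to 862: 629 values.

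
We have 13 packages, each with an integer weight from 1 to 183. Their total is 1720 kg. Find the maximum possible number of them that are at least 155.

Suppose k of them are at least 155. Those contribute at least 155 each and the other 13 − k at least 1 each.
So the total is at least 155k + 1(13 − k) = 13 + 154k. This must be ≤ 1720, giving k ≤ 11.
k = 11 is achieved by 11 values at 155 and 2 at 1, total 1707; add 13 to one value (staying below 155) to reach 1720.

11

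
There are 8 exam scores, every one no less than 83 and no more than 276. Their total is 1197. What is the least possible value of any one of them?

To make one score as small as possible, make the other 7 as large as possible.
The other 7 can take up 7 × 276 = 1932 ≥ 1197 − 83, so one score can sit at its floor of 83.
Achievable: one at 83 and the other 7 totalling 1114, which fits since 7 × 83 ≤ 1114 ≤ 7 × 276.

83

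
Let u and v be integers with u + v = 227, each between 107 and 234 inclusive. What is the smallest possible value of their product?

For a fixed sum, uv is smallest when u and v are as far apart as possible.
The extreme feasible split is u = 107, v = 120, giving uv = 12840.

12840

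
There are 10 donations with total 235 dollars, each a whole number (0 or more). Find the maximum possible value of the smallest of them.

The average is 235/10 < 24, so some value is ≤ 23.
Taking 5 copies of 23 and 5 copies of 24 gives exactly 235, so 23 is attained.

23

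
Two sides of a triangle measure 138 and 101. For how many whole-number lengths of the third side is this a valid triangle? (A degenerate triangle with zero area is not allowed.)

201

The triangle inequality gives |138 − 101| < c < 138 + 101, i.e. 37 < c < 239.
So c can be any integer from 38 to 238: 201 values.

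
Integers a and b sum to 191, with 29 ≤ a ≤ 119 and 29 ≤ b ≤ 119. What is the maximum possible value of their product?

With a + b fixed, ab peaks when the two are closest together.
Taking a = 95 and b = 96 (both in [29, 119]) gives ab = 9120.

9120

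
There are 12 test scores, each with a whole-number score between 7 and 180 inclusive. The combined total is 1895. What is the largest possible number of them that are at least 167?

Suppose k of them are at least 167. Those contribute at least 167 each and the other 12 − k at least 7 each.
So the total is at least 167k + 7(12 − k) = 84 + 160k. This must be ≤ 1895, giving k ≤ 11.
k = 11 is achieved by 11 values at 167 and 1 at 7, total 1844; add 51 to one value (staying below 167) to reach 1895.

11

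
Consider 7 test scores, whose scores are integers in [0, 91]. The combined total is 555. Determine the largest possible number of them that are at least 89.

6

Suppose k of them are at least 89. Those contribute at least 89 each and the other 7 − k at least 0 each.
So the total is at least 89k + 0(7 − k) = 0 + 89k. This must be ≤ 555, giving k ≤ 6.
k = 6 is achieved by 6 values at 89 and 1 at 0, total 534; add 21 to one value (staying below 89) to reach 555.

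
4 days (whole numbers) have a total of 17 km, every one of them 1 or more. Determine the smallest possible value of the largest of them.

Some value must be at least ⌈17/4⌉ = 5, since 4 × 4 = 16 < 17.
Achievable: 1 of them at 5 and 3 at 4 total 17.

5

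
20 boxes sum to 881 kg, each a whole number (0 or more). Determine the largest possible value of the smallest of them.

44

The average is 881/20 < 45, so some value is ≤ 44.
Equality holds with 19 values of 44 and 1 value of 45.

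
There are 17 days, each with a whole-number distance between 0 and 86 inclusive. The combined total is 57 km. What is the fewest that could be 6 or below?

9

Each value above 6 is at least 7, contributing at least 7 − 0 = 7 above the floor 0.
The sum exceeds the floor total 0 by 57, so at most ⌊57/7⌋ = 8 exceed 6, and at least 9 are ≤ 6.
Exactly 9 works: 9 values at 0 and 8 at 7 total 56; raise one of the low values by 1 (still ≤ 6) to hit 57.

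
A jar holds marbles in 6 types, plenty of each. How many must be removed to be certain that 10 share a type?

55

You could draw 9 of every type without reaching 10 of any — 54 in all.
One more forces 10 of some type, so 54 + 1 = 55.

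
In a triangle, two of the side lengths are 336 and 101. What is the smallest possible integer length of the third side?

236

The third side must exceed |336 − 101| = 235.
The smallest integer above 235 is 236.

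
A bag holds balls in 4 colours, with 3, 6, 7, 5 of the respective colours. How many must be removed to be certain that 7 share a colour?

In the worst case you take as many as possible of each colour without reaching 7: 3 + 6 + 6 + 5 = 20.
The next one must give 7 of some colour, so 20 + 1 = 21.

21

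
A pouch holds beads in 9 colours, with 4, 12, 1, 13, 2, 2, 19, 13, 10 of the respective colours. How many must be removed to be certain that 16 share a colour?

73

In the worst case you take as many as possible of each colour without reaching 16: 4 + 12 + 1 + 13 + 2 + 2 + 15 + 13 + 10 = 72.
The next one must give 16 of some colour, so 72 + 1 = 73.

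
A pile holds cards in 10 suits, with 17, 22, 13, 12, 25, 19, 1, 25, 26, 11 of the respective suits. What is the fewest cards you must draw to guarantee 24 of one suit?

In the worst case you take as many as possible of each suit without reaching 24: 17 + 22 + 13 + 12 + 23 + 19 + 1 + 23 + 23 + 11 = 164.
The next one must give 24 of some suit, so 164 + 1 = 165.

165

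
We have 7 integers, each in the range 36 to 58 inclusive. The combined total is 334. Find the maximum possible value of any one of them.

58

To make one integer as large as possible, make the other 6 as small as possible.
The other 6 contribute at least 6 × 36 = 216, leaving at most 334 − 216 = 118.
But each integer is capped at 58, so the maximum is 58.
Achievable: one at 58 and the other 6 totalling 276, which fits since 6 × 36 ≤ 276 ≤ 6 × 58.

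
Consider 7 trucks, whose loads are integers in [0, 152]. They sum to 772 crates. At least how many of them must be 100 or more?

2

If only k of them are at least 100, the other 7 − k are at most 99, so the total is at most k·152 + (7 − k)·99.
This must reach 772, so k·152 + (7 − k)·99 ≥ 772, giving k ≥ 2.
Exactly 2 works: 2 values at 152 and 5 at 99 total 799; lower one of the high values by 27 (still ≥ 100) to hit 772.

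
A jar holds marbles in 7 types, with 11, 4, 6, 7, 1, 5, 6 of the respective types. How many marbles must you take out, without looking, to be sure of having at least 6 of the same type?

31

In the worst case you take as many as possible of each type without reaching 6: 5 + 4 + 5 + 5 + 1 + 5 + 5 = 30.
The next one must give 6 of some type, so 30 + 1 = 31.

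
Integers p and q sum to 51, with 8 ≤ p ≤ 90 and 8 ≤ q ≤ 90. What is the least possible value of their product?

344

pq = p(51 − p) is concave in p, so over [8, 43] it is minimized at an endpoint.
At the endpoint p = 8, q = 51 − 8 = 43, so pq = 8 × 43 = 344.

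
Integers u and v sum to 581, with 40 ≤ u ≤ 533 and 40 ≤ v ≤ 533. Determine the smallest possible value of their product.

uv = u(581 − u) is concave in u, so over [48, 533] it is minimized at an endpoint.
The extreme feasible split is u = 48, v = 533, giving uv = 25584.

25584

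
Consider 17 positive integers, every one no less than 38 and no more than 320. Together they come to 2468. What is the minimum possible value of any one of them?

To make one integer as small as possible, make the other 16 as large as possible.
The other 16 can take up 16 × 320 = 5120 ≥ 2468 − 38, so one integer can sit at its floor of 38.
Achievable: one at 38 and the other 16 totalling 2430, which fits since 16 × 38 ≤ 2430 ≤ 16 × 320.

38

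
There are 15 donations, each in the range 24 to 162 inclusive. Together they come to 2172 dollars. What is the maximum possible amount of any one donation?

162

Maximizing one value means minimizing the remaining 14.
The other 14 contribute at least 14 × 24 = 336, leaving at most 2172 − 336 = 1836.
But each donation is capped at 162, so the maximum is 162.
Achievable: one at 162 and the other 14 totalling 2010, which fits since 14 × 24 ≤ 2010 ≤ 14 × 162.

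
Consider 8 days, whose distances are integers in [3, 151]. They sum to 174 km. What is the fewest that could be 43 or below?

Each value above 43 is at least 44, contributing at least 44 − 3 = 41 above the floor 3.
The sum exceeds the floor total 24 by 150, so at most ⌊150/41⌋ = 3 exceed 43, and at least 5 are ≤ 43.
Exactly 5 works: 5 values at 3 and 3 at 44 total 147; raise one of the low values by 27 (still ≤ 43) to hit 174.

5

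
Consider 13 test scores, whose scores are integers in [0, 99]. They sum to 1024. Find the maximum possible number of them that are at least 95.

10

If k of the values are ≥ 95, the total is ≥ 95k + 0(13 − k).
Setting 95k + 0(13 − k) ≤ 1024 gives 95k ≤ 1024, so k ≤ 10.
k = 10 is achieved by 10 values at 95 and 3 at 0, total 950; add 74 to one value (staying below 95) to reach 1024.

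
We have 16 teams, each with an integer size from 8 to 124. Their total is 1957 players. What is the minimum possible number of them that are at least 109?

Each value short of 109 is at most 108, costing at least 124 − 108 = 16 against the maximum total of 1984.
We can afford to lose at most 1984 − 1957 = 27, so at most ⌊27/16⌋ = 1 fall short, and at least 15 are ≥ 109.
Exactly 15 works: 15 values at 124 and 1 at 108 total 1968; lower one of the high values by 11 (still ≥ 109) to hit 1957.

15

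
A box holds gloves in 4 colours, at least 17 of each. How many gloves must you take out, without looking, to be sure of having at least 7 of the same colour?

In the worst case you draw 6 of each of the 4 colours: 4 × 6 = 24.
One more forces 7 of some colour, so 24 + 1 = 25.

25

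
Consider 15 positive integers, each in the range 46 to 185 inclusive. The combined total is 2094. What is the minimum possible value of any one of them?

46

To make one integer as small as possible, make the other 14 as large as possible.
The other 14 can take up 14 × 185 = 2590 ≥ 2094 − 46, so one integer can sit at its floor of 46.
Achievable: one at 46 and the other 14 totalling 2048, which fits since 14 × 46 ≤ 2048 ≤ 14 × 185.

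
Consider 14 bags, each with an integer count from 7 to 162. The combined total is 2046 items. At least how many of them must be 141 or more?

Suppose at most 14 − j of them reach 141; then j values are ≤ 140 and the rest ≤ 162.
The total is then ≤ 140·j + 162·(14 − j) = 2268 − 22j. For this to be ≥ 2046 we need j ≤ 10, so at least 14 − 10 = 4 must reach 141.
Exactly 4 works: 4 values at 162 and 10 at 140 total 2048; lower one of the high values by 2 (still ≥ 141) to hit 2046.

4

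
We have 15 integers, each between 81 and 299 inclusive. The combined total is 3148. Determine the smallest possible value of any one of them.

81

Minimizing one value means maximizing the remaining 14.
The other 14 can take up 14 × 299 = 4186 ≥ 3148 − 81, so one integer can sit at its floor of 81.
Achievable: one at 81 and the other 14 totalling 3067, which fits since 14 × 81 ≤ 3067 ≤ 14 × 299.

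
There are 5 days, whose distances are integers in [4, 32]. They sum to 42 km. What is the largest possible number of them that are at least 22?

Suppose k of them are at least 22. Those contribute at least 22 each and the other 5 − k at least 4 each.
So the total is at least 22k + 4(5 − k) = 20 + 18k. This must be ≤ 42, giving k ≤ 1.
k = 1 is achieved by 1 value at 22 and 4 at 4, total 38; add 4 to one value (staying below 22) to reach 42.

1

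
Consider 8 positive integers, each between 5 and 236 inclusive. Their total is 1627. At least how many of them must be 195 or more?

2

Suppose at most 8 − j of them reach 195; then j values are ≤ 194 and the rest ≤ 236.
The total is then ≤ 194·j + 236·(8 − j) = 1888 − 42j. For this to be ≥ 1627 we need j ≤ 6, so at least 8 − 6 = 2 must reach 195.
Exactly 2 works: 2 values at 236 and 6 at 194 total 1636; lower one of the high values by 9 (still ≥ 195) to hit 1627.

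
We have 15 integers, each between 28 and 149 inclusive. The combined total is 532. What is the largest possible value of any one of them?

140

Maximizing one value means minimizing the remaining 14.
The other 14 contribute at least 14 × 28 = 392, leaving at most 532 − 392 = 140.
Since 140 ≤ 149, this is achievable: one at 140 and 14 at 28.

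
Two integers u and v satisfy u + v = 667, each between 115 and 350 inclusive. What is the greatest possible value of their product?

With u + v fixed, uv peaks when the two are closest together.
Taking u = 333 and v = 334 (both in [115, 350]) gives uv = 111222.

111222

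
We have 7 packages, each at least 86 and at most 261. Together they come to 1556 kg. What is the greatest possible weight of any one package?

To make one package as large as possible, make the other 6 as small as possible.
The other 6 contribute at least 6 × 86 = 516, leaving at most 1556 − 516 = 1040.
But each package is capped at 261, so the maximum is 261.
Achievable: one at 261 and the other 6 totalling 1295, which fits since 6 × 86 ≤ 1295 ≤ 6 × 261.

261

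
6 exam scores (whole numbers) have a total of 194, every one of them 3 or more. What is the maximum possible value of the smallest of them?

32

The 6 values sum to 194, so their minimum is at most ⌊194/6⌋ = 32.
Equality holds with 4 values of 32 and 2 values of 33.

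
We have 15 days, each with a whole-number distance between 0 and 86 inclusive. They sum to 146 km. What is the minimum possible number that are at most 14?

If only k of them are at most 14, the other 15 − k are at least 15, so the total is at least (15 − k)·15 + k·0.
This is ≤ 146, so (15 − k)·15 + 0k ≤ 146, which gives k ≥ 6.
Exactly 6 works: 6 values at 0 and 9 at 15 total 135; raise one of the low values by 11 (still ≤ 14) to hit 146.

6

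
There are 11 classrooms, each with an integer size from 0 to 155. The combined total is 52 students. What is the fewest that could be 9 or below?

6

Each value above 9 is at least 10, contributing at least 10 − 0 = 10 above the floor 0.
The sum exceeds the floor total 0 by 52, so at most ⌊52/10⌋ = 5 exceed 9, and at least 6 are ≤ 9.
Exactly 6 works: 6 values at 0 and 5 at 10 total 50; raise one of the low values by 2 (still ≤ 9) to hit 52.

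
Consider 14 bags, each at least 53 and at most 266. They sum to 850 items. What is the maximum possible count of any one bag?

Maximizing one value means minimizing the remaining 13.
The other 13 contribute at least 13 × 53 = 689, leaving at most 850 − 689 = 161.
Since 161 ≤ 266, this is achievable: one at 161 and 13 at 53.

161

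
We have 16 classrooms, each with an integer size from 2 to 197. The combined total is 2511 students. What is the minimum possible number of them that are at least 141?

5

If only k of them are at least 141, the other 16 − k are at most 140, so the total is at most k·197 + (16 − k)·140.
This must reach 2511, so k·197 + (16 − k)·140 ≥ 2511, giving k ≥ 5.
Exactly 5 works: 5 values at 197 and 11 at 140 total 2525; lower one of the high values by 14 (still ≥ 141) to hit 2511.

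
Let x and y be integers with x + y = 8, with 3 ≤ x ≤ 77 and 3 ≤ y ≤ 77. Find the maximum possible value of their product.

16

With x + y fixed, xy peaks when the two are closest together.
Taking x = 4 and y = 4 (both in [3, 77]) gives xy = 16.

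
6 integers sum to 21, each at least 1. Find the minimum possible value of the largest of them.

The average is 21/6 > 3, so not all 6 can be 3 or less; the largest is ≥ 4.
Taking 3 copies of 3 and 3 copies of 4 gives exactly 21, so 4 is attained.

4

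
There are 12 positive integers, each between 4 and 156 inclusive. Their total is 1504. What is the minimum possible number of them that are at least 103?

6

Each value short of 103 is at most 102, costing at least 156 − 102 = 54 against the maximum total of 1872.
We can afford to lose at most 1872 − 1504 = 368, so at most ⌊368/54⌋ = 6 fall short, and at least 6 are ≥ 103.
Exactly 6 works: 6 values at 156 and 6 at 102 total 1548; lower one of the high values by 44 (still ≥ 103) to hit 1504.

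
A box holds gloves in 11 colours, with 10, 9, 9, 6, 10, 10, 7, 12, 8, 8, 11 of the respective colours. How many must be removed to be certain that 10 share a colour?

93

In the worst case you take as many as possible of each colour without reaching 10: 9 + 9 + 9 + 6 + 9 + 9 + 7 + 9 + 8 + 8 + 9 = 92.
The next one must give 10 of some colour, so 92 + 1 = 93.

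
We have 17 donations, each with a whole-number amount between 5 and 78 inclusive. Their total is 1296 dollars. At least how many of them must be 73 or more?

If only k of them are at least 73, the other 17 − k are at most 72, so the total is at most k·78 + (17 − k)·72.
This must reach 1296, so k·78 + (17 − k)·72 ≥ 1296, giving k ≥ 12.
Exactly 12 works: 12 values at 78 and 5 at 72 total 1296.

12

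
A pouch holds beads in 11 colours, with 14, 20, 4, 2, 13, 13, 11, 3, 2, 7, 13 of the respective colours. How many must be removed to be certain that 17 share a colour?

In the worst case you take as many as possible of each colour without reaching 17: 14 + 16 + 4 + 2 + 13 + 13 + 11 + 3 + 2 + 7 + 13 = 98.
The next one must give 17 of some colour, so 98 + 1 = 99.

99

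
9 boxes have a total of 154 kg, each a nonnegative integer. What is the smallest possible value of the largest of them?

The average is 154/9 > 17, so not all 9 can be 17 or less; the largest is ≥ 18.
Achievable: 1 of them at 18 and 8 at 17 total 154.

18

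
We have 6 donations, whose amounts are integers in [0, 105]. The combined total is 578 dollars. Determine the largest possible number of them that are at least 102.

With k values at 102 or above and the rest at least 0, the sum is at least 0 + 102k.
Since the sum is 578, we need 102k ≤ 578, i.e. k ≤ 5.
k = 5 is achieved by 5 values at 102 and 1 at 0, total 510; add 68 to one value (staying below 102) to reach 578.

5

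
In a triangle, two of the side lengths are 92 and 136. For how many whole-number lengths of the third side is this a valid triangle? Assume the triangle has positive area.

The triangle inequality gives |92 − 136| < c < 92 + 136, i.e. 44 < c < 228.
So c can be any integer from 45 to 227: 183 values.

183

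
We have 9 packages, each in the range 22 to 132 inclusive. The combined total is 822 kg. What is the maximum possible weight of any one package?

To make one package as large as possible, make the other 8 as small as possible.
The other 8 contribute at least 8 × 22 = 176, leaving at most 822 − 176 = 646.
But each package is capped at 132, so the maximum is 132.
Achievable: one at 132 and the other 8 totalling 690, which fits since 8 × 22 ≤ 690 ≤ 8 × 132.

132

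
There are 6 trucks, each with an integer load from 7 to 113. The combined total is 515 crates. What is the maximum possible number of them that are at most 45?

Each value at 45 or below falls at least 113 − 45 = 68 short of the ceiling 113.
The ceiling total is 6 × 113 = 678, and we need 515, so at most ⌊(678 − 515)/68⌋ = 2 can be that low.
k = 2 is achieved by 2 values at 45 and 4 at 113, total 542; lower one of the 113's by 27 (still > 45) to reach 515.

2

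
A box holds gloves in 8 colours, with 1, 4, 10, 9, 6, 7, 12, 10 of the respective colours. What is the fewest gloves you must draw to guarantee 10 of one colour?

In the worst case you take as many as possible of each colour without reaching 10: 1 + 4 + 9 + 9 + 6 + 7 + 9 + 9 = 54.
The next one must give 10 of some colour, so 54 + 1 = 55.

55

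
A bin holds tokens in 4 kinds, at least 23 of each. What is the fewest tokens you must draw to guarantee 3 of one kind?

You could draw 2 of every kind without reaching 3 of any — 8 in all.
One more forces 3 of some kind, so 8 + 1 = 9.

9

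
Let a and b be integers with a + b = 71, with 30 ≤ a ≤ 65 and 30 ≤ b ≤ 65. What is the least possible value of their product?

1230

For a fixed sum, ab is smallest when a and b are as far apart as possible.
The extreme feasible split is a = 30, b = 41, giving ab = 1230.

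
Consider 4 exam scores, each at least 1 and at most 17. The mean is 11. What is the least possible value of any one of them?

1

Minimizing one value means maximizing the remaining 3.
The total is 4 × 11 = 44.
The other 3 can take up 3 × 17 = 51 ≥ 44 − 1, so one score can sit at its floor of 1.
Achievable: one at 1 and the other 3 totalling 43, which fits since 3 × 1 ≤ 43 ≤ 3 × 17.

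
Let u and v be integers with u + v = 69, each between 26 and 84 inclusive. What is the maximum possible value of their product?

For a fixed sum, the product uv is largest when u and v are as close as possible.
Taking u = 34 and v = 35 (both in [26, 84]) gives uv = 1190.

1190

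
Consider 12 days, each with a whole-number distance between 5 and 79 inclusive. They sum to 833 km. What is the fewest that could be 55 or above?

Suppose at most 12 − j of them reach 55; then j values are ≤ 54 and the rest ≤ 79.
The total is then ≤ 54·j + 79·(12 − j) = 948 − 25j. For this to be ≥ 833 we need j ≤ 4, so at least 12 − 4 = 8 must reach 55.
Exactly 8 works: 8 values at 79 and 4 at 54 total 848; lower one of the high values by 15 (still ≥ 55) to hit 833.

8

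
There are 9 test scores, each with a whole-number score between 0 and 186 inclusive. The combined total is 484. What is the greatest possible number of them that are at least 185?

2

Suppose k of them are at least 185. Those contribute at least 185 each and the other 9 − k at least 0 each.
So the total is at least 185k + 0(9 − k) = 0 + 185k. This must be ≤ 484, giving k ≤ 2.
k = 2 is achieved by 2 values at 185 and 7 at 0, total 370; add 114 to one value (staying below 185) to reach 484.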